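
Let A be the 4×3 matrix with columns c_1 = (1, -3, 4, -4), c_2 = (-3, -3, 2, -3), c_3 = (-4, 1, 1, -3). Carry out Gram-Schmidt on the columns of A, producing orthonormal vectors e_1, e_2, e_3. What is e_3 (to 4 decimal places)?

c_1 = (1, -3, 4, -4); ‖c_1‖ = 6.4807, so e_1 = (0.1543, -0.4629, 0.6172, -0.6172).
e_1·c_2 = 0.1543·(-3) + (-0.4629)·(-3) + 0.6172·2 + (-0.6172)·(-3) = 4.0119.
u_2 = c_2 − 4.0119·e_1 = (-3.6190, -1.1429, -0.4762, -0.5238).
‖u_2‖ = 3.8607, so e_2 = (-0.9374, -0.2960, -0.1233, -0.1357).
e_1·c_3 = 0.1543·(-4) + (-0.4629)·1 + 0.6172·1 + (-0.6172)·(-3) = 1.3887; e_2·c_3 = (-0.9374)·(-4) + (-0.2960)·1 + (-0.1233)·1 + (-0.1357)·(-3) = 3.7373.
u_3 = c_3 − 1.3887·e_1 − 3.7373·e_2 = (-0.7109, 2.7492, 0.6038, -1.6358).
‖u_3‖ = 3.3322, so e_3 = (-0.2133, 0.8250, 0.1812, -0.4909).

e_3 = (-0.2133, 0.8250, 0.1812, -0.4909)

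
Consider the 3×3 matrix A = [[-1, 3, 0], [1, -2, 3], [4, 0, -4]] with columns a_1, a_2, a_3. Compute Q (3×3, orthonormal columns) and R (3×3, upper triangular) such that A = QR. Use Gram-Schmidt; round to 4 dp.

Q = [[-0.2357, 0.7989, 0.5534], [0.2357, -0.5054, 0.8301], [0.9428, 0.3261, -0.0692]], R = [[4.2426, -1.1785, -3.0641], [0.0000, 3.4075, -2.8206], [0.0000, 0.0000, 2.7669]]

e_1 = a_1/‖a_1‖ = (-1, 1, 4)/4.2426 = (-0.2357, 0.2357, 0.9428).
r_{12} = e_1·a_2 = -1.1785.
u_2 = a_2 + 1.1785·e_1 = (2.7222, -1.7222, 1.1111).
‖u_2‖ = 3.4075, so e_2 = (0.7989, -0.5054, 0.3261).
r_{13} = e_1·a_3 = -3.0641; r_{23} = e_2·a_3 = -2.8206.
u_3 = a_3 + 3.0641·e_1 + 2.8206·e_2 = (1.5311, 2.2967, -0.1914).
‖u_3‖ = 2.7669, so e_3 = (0.5534, 0.8301, -0.0692).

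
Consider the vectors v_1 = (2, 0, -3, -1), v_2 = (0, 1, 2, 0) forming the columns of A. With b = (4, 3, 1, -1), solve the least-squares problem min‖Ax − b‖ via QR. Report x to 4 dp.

v_1 = (2, 0, -3, -1); ‖v_1‖ = 3.7417, so q_1 = (0.5345, 0.0000, -0.8018, -0.2673).
q_1·v_2 = 0.5345·0 + 0.0000·1 + (-0.8018)·2 + (-0.2673)·0 = -1.6036.
u_2 = v_2 + 1.6036·q_1 = (0.8571, 1.0000, 0.7143, -0.4286).
‖u_2‖ = 1.5584, so q_2 = (0.5500, 0.6417, 0.4583, -0.2750).
Qᵀb = (1.6036, 4.8585).
Back-substitute: x_2 = 4.8585/1.5584 = 3.1176.
x_1 = (1.6036 + 1.6036·3.1176)/3.7417 = 1.7647.

x = (1.7647, 3.1176)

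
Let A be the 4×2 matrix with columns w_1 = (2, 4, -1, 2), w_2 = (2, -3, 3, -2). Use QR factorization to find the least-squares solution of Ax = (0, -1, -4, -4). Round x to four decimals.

q_1 = w_1/‖w_1‖ = (2, 4, -1, 2)/5.0000 = (0.4000, 0.8000, -0.2000, 0.4000).
r_{12} = q_1·w_2 = -3.0000.
u_2 = w_2 + 3.0000·q_1 = (3.2000, -0.6000, 2.4000, -0.8000).
‖u_2‖ = 4.1231, so q_2 = (0.7761, -0.1455, 0.5821, -0.1940).
Qᵀb = (-1.6000, -1.4067).
Back-substitute: x_2 = -1.4067/4.1231 = -0.3412.
x_1 = (-1.6000 + 3.0000·(-0.3412))/5.0000 = -0.5247.

x = (-0.5247, -0.3412)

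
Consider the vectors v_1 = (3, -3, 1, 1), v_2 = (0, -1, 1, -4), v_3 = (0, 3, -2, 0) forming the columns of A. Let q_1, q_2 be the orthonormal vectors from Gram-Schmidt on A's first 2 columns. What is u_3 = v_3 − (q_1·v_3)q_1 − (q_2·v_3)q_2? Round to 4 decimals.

u_3 = (1.6500, 1.0722, -1.1722, -0.5611)

v_1 = (3, -3, 1, 1); ‖v_1‖ = 4.4721, so q_1 = (0.6708, -0.6708, 0.2236, 0.2236).
q_1·v_2 = 0.6708·0 + (-0.6708)·(-1) + 0.2236·1 + 0.2236·(-4) = 0.0000.
u_2 = v_2 + 0.0000·q_1 = (0.0000, -1.0000, 1.0000, -4.0000).
‖u_2‖ = 4.2426, so q_2 = (0.0000, -0.2357, 0.2357, -0.9428).
q_1·v_3 = 0.6708·0 + (-0.6708)·3 + 0.2236·(-2) + 0.2236·0 = -2.4597; q_2·v_3 = 0.0000·0 + (-0.2357)·3 + 0.2357·(-2) + (-0.9428)·0 = -1.1785.
u_3 = v_3 + 2.4597·q_1 + 1.1785·q_2 = (1.6500, 1.0722, -1.1722, -0.5611).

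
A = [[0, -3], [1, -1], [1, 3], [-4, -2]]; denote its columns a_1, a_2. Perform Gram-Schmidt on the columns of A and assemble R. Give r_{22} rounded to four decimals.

q_1 = a_1/‖a_1‖ = (0, 1, 1, -4)/4.2426 = (0.0000, 0.2357, 0.2357, -0.9428).
r_{12} = q_1·a_2 = 2.3570.
u_2 = a_2 − 2.3570·q_1 = (-3.0000, -1.5556, 2.4444, 0.2222).
r_{22} = ‖u_2‖ = 4.1767.

r_{22} = 4.1767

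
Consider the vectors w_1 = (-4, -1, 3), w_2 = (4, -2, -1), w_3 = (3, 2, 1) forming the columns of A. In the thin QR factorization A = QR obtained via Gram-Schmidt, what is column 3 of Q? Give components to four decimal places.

e_1 = w_1/‖w_1‖ = (-4, -1, 3)/5.0990 = (-0.7845, -0.1961, 0.5883).
r_{12} = e_1·w_2 = -3.3340.
u_2 = w_2 + 3.3340·e_1 = (1.3846, -2.6538, 0.9615).
‖u_2‖ = 3.1440, so e_2 = (0.4404, -0.8441, 0.3058).
r_{13} = e_1·w_3 = -2.1573; r_{23} = e_2·w_3 = -0.0612.
u_3 = w_3 + 2.1573·e_1 + 0.0612·e_2 = (1.3346, 1.5253, 2.2879).
‖u_3‖ = 3.0565, so e_3 = (0.4366, 0.4990, 0.7485).

e_3 = (0.4366, 0.4990, 0.7485)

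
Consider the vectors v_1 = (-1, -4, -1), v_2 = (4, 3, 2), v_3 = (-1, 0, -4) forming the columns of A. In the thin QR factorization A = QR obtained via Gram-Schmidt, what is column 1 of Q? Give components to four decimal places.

v_1 = (-1, -4, -1); ‖v_1‖ = 4.2426, so e_1 = (-0.2357, -0.9428, -0.2357).

e_1 = (-0.2357, -0.9428, -0.2357)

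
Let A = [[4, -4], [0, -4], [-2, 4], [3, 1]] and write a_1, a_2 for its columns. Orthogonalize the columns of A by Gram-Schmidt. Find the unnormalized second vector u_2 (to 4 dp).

u_2 = (-1.1034, -4.0000, 2.5517, 3.1724)

e_1 = a_1/‖a_1‖ = (4, 0, -2, 3)/5.3852 = (0.7428, 0.0000, -0.3714, 0.5571).
r_{12} = e_1·a_2 = -3.8996.
u_2 = a_2 + 3.8996·e_1 = (-1.1034, -4.0000, 2.5517, 3.1724).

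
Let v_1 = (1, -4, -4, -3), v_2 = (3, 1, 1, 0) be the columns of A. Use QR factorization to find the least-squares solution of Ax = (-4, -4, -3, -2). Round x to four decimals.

v_1 = (1, -4, -4, -3); ‖v_1‖ = 6.4807, so q_1 = (0.1543, -0.6172, -0.6172, -0.4629).
q_1·v_2 = 0.1543·3 + (-0.6172)·1 + (-0.6172)·1 + (-0.4629)·0 = -0.7715.
u_2 = v_2 + 0.7715·q_1 = (3.1190, 0.5238, 0.5238, -0.3571).
‖u_2‖ = 3.2256, so q_2 = (0.9670, 0.1624, 0.1624, -0.1107).
Qᵀb = (4.6291, -4.7831).
Back-substitute: x_2 = -4.7831/3.2256 = -1.4828.
x_1 = (4.6291 + 0.7715·(-1.4828))/6.4807 = 0.5378.

x = (0.5378, -1.4828)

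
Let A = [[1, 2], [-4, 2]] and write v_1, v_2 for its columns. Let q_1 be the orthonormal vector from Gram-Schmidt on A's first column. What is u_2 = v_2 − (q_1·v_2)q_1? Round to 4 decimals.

u_2 = (2.3529, 0.5882)

v_1 = (1, -4); ‖v_1‖ = 4.1231, so q_1 = (0.2425, -0.9701).
q_1·v_2 = 0.2425·2 + (-0.9701)·2 = -1.4552.
u_2 = v_2 + 1.4552·q_1 = (2.3529, 0.5882).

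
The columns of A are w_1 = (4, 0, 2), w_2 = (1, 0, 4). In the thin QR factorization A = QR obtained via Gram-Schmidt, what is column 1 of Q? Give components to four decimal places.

q_1 = w_1/‖w_1‖ = (4, 0, 2)/4.4721 = (0.8944, 0.0000, 0.4472).

q_1 = (0.8944, 0.0000, 0.4472)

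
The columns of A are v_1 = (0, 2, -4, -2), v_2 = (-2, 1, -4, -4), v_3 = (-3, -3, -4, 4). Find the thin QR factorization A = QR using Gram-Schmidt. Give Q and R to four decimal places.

q_1 = v_1/‖v_1‖ = (0, 2, -4, -2)/4.8990 = (0.0000, 0.4082, -0.8165, -0.4082).
r_{12} = q_1·v_2 = 5.3072.
u_2 = v_2 − 5.3072·q_1 = (-2.0000, -1.1667, 0.3333, -1.8333).
‖u_2‖ = 2.9721, so q_2 = (-0.6729, -0.3925, 0.1122, -0.6168).
r_{13} = q_1·v_3 = 0.4082; r_{23} = q_2·v_3 = 0.2804.
u_3 = v_3 − 0.4082·q_1 − 0.2804·q_2 = (-2.8113, -3.0566, -3.6981, 4.3396).
‖u_3‖ = 7.0537, so q_3 = (-0.3986, -0.4333, -0.5243, 0.6152).

Q = [[0.0000, -0.6729, -0.3986], [0.4082, -0.3925, -0.4333], [-0.8165, 0.1122, -0.5243], [-0.4082, -0.6168, 0.6152]], R = [[4.8990, 5.3072, 0.4082], [0.0000, 2.9721, 0.2804], [0.0000, 0.0000, 7.0537]]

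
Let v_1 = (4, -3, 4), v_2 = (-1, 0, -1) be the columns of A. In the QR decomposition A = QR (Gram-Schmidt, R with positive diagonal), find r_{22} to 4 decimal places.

r_{22} = 0.6626

q_1 = v_1/‖v_1‖ = (4, -3, 4)/6.4031 = (0.6247, -0.4685, 0.6247).
r_{12} = q_1·v_2 = -1.2494.
u_2 = v_2 + 1.2494·q_1 = (-0.2195, -0.5854, -0.2195).
r_{22} = ‖u_2‖ = 0.6626.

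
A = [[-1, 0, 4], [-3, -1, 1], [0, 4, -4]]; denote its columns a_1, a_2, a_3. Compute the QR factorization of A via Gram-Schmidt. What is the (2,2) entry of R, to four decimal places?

a_1 = (-1, -3, 0); ‖a_1‖ = 3.1623, so q_1 = (-0.3162, -0.9487, 0.0000).
q_1·a_2 = (-0.3162)·0 + (-0.9487)·(-1) + 0.0000·4 = 0.9487.
u_2 = a_2 − 0.9487·q_1 = (0.3000, -0.1000, 4.0000).
r_{22} = ‖u_2‖ = 4.0125.

r_{22} = 4.0125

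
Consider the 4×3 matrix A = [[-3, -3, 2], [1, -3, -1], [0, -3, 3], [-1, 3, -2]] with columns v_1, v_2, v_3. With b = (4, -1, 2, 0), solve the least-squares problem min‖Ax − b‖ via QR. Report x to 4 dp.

x = (-0.9408, -0.1045, 0.4675)

q_1 = v_1/‖v_1‖ = (-3, 1, 0, -1)/3.3166 = (-0.9045, 0.3015, 0.0000, -0.3015).
r_{12} = q_1·v_2 = 0.9045.
u_2 = v_2 − 0.9045·q_1 = (-2.1818, -3.2727, -3.0000, 3.2727).
‖u_2‖ = 5.9314, so q_2 = (-0.3678, -0.5518, -0.5058, 0.5518).
r_{13} = q_1·v_3 = -1.5076; r_{23} = q_2·v_3 = -2.8048.
u_3 = v_3 + 1.5076·q_1 + 2.8048·q_2 = (-0.3953, -2.0930, 1.5814, -0.9070).
‖u_3‖ = 2.8037, so q_3 = (-0.1410, -0.7465, 0.5640, -0.3235).
Qᵀb = (-3.9196, -1.9312, 1.3106).
Back-substitute: x_3 = 1.3106/2.8037 = 0.4675.
x_2 = (-1.9312 + 2.8048·0.4675)/5.9314 = -0.1045.
x_1 = (-3.9196 − 0.9045·(-0.1045) + 1.5076·0.4675)/3.3166 = -0.9408.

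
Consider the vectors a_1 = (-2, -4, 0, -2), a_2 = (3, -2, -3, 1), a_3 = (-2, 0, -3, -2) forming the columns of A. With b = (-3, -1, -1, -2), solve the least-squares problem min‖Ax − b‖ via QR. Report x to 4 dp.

a_1 = (-2, -4, 0, -2); ‖a_1‖ = 4.8990, so q_1 = (-0.4082, -0.8165, 0.0000, -0.4082).
q_1·a_2 = (-0.4082)·3 + (-0.8165)·(-2) + 0.0000·(-3) + (-0.4082)·1 = 0.0000.
u_2 = a_2 − 0.0000·q_1 = (3.0000, -2.0000, -3.0000, 1.0000).
‖u_2‖ = 4.7958, so q_2 = (0.6255, -0.4170, -0.6255, 0.2085).
q_1·a_3 = (-0.4082)·(-2) + (-0.8165)·0 + 0.0000·(-3) + (-0.4082)·(-2) = 1.6330; q_2·a_3 = 0.6255·(-2) + (-0.4170)·0 + (-0.6255)·(-3) + 0.2085·(-2) = 0.2085.
u_3 = a_3 − 1.6330·q_1 − 0.2085·q_2 = (-1.4638, 1.4203, -2.8696, -1.3768).
‖u_3‖ = 3.7802, so q_3 = (-0.3872, 0.3757, -0.7591, -0.3642).
Qᵀb = (2.8577, -1.2511, 2.2735).
Back-substitute: x_3 = 2.2735/3.7802 = 0.6014.
x_2 = (-1.2511 − 0.2085·0.6014)/4.7958 = -0.2870.
x_1 = (2.8577 − 0.0000·(-0.2870) − 1.6330·0.6014)/4.8990 = 0.3829.

x = (0.3829, -0.2870, 0.6014)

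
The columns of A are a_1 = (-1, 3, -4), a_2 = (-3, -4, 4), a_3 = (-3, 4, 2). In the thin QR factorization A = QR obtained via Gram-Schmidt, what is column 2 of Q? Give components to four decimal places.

a_1 = (-1, 3, -4); ‖a_1‖ = 5.0990, so q_1 = (-0.1961, 0.5883, -0.7845).
q_1·a_2 = (-0.1961)·(-3) + 0.5883·(-4) + (-0.7845)·4 = -4.9029.
u_2 = a_2 + 4.9029·q_1 = (-3.9615, -1.1154, 0.1538).
‖u_2‖ = 4.1184, so q_2 = (-0.9619, -0.2708, 0.0374).

q_2 = (-0.9619, -0.2708, 0.0374)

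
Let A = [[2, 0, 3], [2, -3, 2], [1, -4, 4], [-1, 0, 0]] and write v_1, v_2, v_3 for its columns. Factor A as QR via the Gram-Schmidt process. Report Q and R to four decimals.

Q = [[0.6325, 0.5164, 0.5591], [0.6325, -0.2582, -0.5885], [0.3162, -0.7746, 0.4414], [-0.3162, -0.2582, 0.3825]], R = [[3.1623, -3.1623, 4.4272], [0.0000, 3.8730, -2.0656], [0.0000, 0.0000, 2.2657]]

v_1 = (2, 2, 1, -1); ‖v_1‖ = 3.1623, so q_1 = (0.6325, 0.6325, 0.3162, -0.3162).
q_1·v_2 = 0.6325·0 + 0.6325·(-3) + 0.3162·(-4) + (-0.3162)·0 = -3.1623.
u_2 = v_2 + 3.1623·q_1 = (2.0000, -1.0000, -3.0000, -1.0000).
‖u_2‖ = 3.8730, so q_2 = (0.5164, -0.2582, -0.7746, -0.2582).
q_1·v_3 = 0.6325·3 + 0.6325·2 + 0.3162·4 + (-0.3162)·0 = 4.4272; q_2·v_3 = 0.5164·3 + (-0.2582)·2 + (-0.7746)·4 + (-0.2582)·0 = -2.0656.
u_3 = v_3 − 4.4272·q_1 + 2.0656·q_2 = (1.2667, -1.3333, 1.0000, 0.8667).
‖u_3‖ = 2.2657, so q_3 = (0.5591, -0.5885, 0.4414, 0.3825).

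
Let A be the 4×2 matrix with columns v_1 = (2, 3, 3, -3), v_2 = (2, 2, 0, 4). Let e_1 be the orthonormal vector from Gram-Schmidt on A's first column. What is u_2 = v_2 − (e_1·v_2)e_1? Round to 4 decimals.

u_2 = (2.1290, 2.1935, 0.1935, 3.8065)

v_1 = (2, 3, 3, -3); ‖v_1‖ = 5.5678, so e_1 = (0.3592, 0.5388, 0.5388, -0.5388).
e_1·v_2 = 0.3592·2 + 0.5388·2 + 0.5388·0 + (-0.5388)·4 = -0.3592.
u_2 = v_2 + 0.3592·e_1 = (2.1290, 2.1935, 0.1935, 3.8065).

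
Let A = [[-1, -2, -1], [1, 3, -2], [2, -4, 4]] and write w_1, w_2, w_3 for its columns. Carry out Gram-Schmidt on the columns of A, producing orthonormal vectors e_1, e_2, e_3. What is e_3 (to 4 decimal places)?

e_3 = (-0.7785, -0.6228, -0.0778)

e_1 = w_1/‖w_1‖ = (-1, 1, 2)/2.4495 = (-0.4082, 0.4082, 0.8165).
r_{12} = e_1·w_2 = -1.2247.
u_2 = w_2 + 1.2247·e_1 = (-2.5000, 3.5000, -3.0000).
‖u_2‖ = 5.2440, so e_2 = (-0.4767, 0.6674, -0.5721).
r_{13} = e_1·w_3 = 2.8577; r_{23} = e_2·w_3 = -3.1464.
u_3 = w_3 − 2.8577·e_1 + 3.1464·e_2 = (-1.3333, -1.0667, -0.1333).
‖u_3‖ = 1.7127, so e_3 = (-0.7785, -0.6228, -0.0778).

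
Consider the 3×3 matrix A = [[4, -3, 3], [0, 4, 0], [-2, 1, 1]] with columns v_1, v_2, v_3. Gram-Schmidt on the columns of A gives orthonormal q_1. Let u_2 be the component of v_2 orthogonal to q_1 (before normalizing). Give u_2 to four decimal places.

u_2 = (-0.2000, 4.0000, -0.4000)

v_1 = (4, 0, -2); ‖v_1‖ = 4.4721, so q_1 = (0.8944, 0.0000, -0.4472).
q_1·v_2 = 0.8944·(-3) + 0.0000·4 + (-0.4472)·1 = -3.1305.
u_2 = v_2 + 3.1305·q_1 = (-0.2000, 4.0000, -0.4000).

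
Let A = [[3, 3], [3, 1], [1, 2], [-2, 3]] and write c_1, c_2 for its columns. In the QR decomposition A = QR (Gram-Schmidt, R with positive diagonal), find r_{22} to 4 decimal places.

c_1 = (3, 3, 1, -2); ‖c_1‖ = 4.7958, so q_1 = (0.6255, 0.6255, 0.2085, -0.4170).
q_1·c_2 = 0.6255·3 + 0.6255·1 + 0.2085·2 + (-0.4170)·3 = 1.6681.
u_2 = c_2 − 1.6681·q_1 = (1.9565, -0.0435, 1.6522, 3.6957).
r_{22} = ‖u_2‖ = 4.4964.

r_{22} = 4.4964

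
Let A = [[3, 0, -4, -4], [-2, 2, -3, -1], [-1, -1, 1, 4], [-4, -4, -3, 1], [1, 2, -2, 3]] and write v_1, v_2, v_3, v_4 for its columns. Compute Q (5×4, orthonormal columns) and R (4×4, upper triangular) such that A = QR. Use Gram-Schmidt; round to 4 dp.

Q = [[0.5388, -0.3446, -0.6956, -0.1013], [-0.3592, 0.7046, -0.4390, -0.2635], [-0.1796, -0.1225, 0.1742, 0.5907], [-0.7184, -0.4901, -0.4285, 0.0955], [0.1796, 0.3599, -0.3309, 0.7499]], R = [[5.5678, 2.6941, 0.5388, -2.6941], [0.0000, 4.2121, -0.1072, 0.7735], [0.0000, 0.0000, 6.2208, 2.4972], [0.0000, 0.0000, 0.0000, 5.3766]]

e_1 = v_1/‖v_1‖ = (3, -2, -1, -4, 1)/5.5678 = (0.5388, -0.3592, -0.1796, -0.7184, 0.1796).
r_{12} = e_1·v_2 = 2.6941.
u_2 = v_2 − 2.6941·e_1 = (-1.4516, 2.9677, -0.5161, -2.0645, 1.5161).
‖u_2‖ = 4.2121, so e_2 = (-0.3446, 0.7046, -0.1225, -0.4901, 0.3599).
r_{13} = e_1·v_3 = 0.5388; r_{23} = e_2·v_3 = -0.1072.
u_3 = v_3 − 0.5388·e_1 + 0.1072·e_2 = (-4.3273, -2.7309, 1.0836, -2.6655, -2.0582).
‖u_3‖ = 6.2208, so e_3 = (-0.6956, -0.4390, 0.1742, -0.4285, -0.3309).
r_{14} = e_1·v_4 = -2.6941; r_{24} = e_2·v_4 = 0.7735; r_{34} = e_3·v_4 = 2.4972.
u_4 = v_4 + 2.6941·e_1 − 0.7735·e_2 − 2.4972·e_3 = (-0.5447, -1.4165, 3.1759, 0.5136, 4.0317).
‖u_4‖ = 5.3766, so e_4 = (-0.1013, -0.2635, 0.5907, 0.0955, 0.7499).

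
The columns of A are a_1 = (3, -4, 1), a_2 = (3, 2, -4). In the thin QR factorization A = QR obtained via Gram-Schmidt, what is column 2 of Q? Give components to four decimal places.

e_2 = (0.6251, 0.2874, -0.7257)

a_1 = (3, -4, 1); ‖a_1‖ = 5.0990, so e_1 = (0.5883, -0.7845, 0.1961).
e_1·a_2 = 0.5883·3 + (-0.7845)·2 + 0.1961·(-4) = -0.5883.
u_2 = a_2 + 0.5883·e_1 = (3.3462, 1.5385, -3.8846).
‖u_2‖ = 5.3529, so e_2 = (0.6251, 0.2874, -0.7257).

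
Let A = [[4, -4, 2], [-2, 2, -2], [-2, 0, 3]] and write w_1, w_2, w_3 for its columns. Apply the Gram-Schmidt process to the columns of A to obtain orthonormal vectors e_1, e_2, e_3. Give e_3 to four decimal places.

e_3 = (-0.4472, -0.8944, 0.0000)

w_1 = (4, -2, -2); ‖w_1‖ = 4.8990, so e_1 = (0.8165, -0.4082, -0.4082).
e_1·w_2 = 0.8165·(-4) + (-0.4082)·2 + (-0.4082)·0 = -4.0825.
u_2 = w_2 + 4.0825·e_1 = (-0.6667, 0.3333, -1.6667).
‖u_2‖ = 1.8257, so e_2 = (-0.3651, 0.1826, -0.9129).
e_1·w_3 = 0.8165·2 + (-0.4082)·(-2) + (-0.4082)·3 = 1.2247; e_2·w_3 = (-0.3651)·2 + 0.1826·(-2) + (-0.9129)·3 = -3.8341.
u_3 = w_3 − 1.2247·e_1 + 3.8341·e_2 = (-0.4000, -0.8000, 0.0000).
‖u_3‖ = 0.8944, so e_3 = (-0.4472, -0.8944, 0.0000).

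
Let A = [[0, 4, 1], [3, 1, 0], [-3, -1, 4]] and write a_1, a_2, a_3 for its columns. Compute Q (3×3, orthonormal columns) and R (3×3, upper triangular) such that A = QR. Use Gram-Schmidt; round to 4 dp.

a_1 = (0, 3, -3); ‖a_1‖ = 4.2426, so e_1 = (0.0000, 0.7071, -0.7071).
e_1·a_2 = 0.0000·4 + 0.7071·1 + (-0.7071)·(-1) = 1.4142.
u_2 = a_2 − 1.4142·e_1 = (4.0000, 0.0000, 0.0000).
‖u_2‖ = 4.0000, so e_2 = (1.0000, 0.0000, 0.0000).
e_1·a_3 = 0.0000·1 + 0.7071·0 + (-0.7071)·4 = -2.8284; e_2·a_3 = 1.0000·1 + (0.0000)·0 + 0.0000·4 = 1.0000.
u_3 = a_3 + 2.8284·e_1 − 1.0000·e_2 = (0.0000, 2.0000, 2.0000).
‖u_3‖ = 2.8284, so e_3 = (0.0000, 0.7071, 0.7071).

Q = [[0.0000, 1.0000, 0.0000], [0.7071, 0.0000, 0.7071], [-0.7071, 0.0000, 0.7071]], R = [[4.2426, 1.4142, -2.8284], [0.0000, 4.0000, 1.0000], [0.0000, 0.0000, 2.8284]]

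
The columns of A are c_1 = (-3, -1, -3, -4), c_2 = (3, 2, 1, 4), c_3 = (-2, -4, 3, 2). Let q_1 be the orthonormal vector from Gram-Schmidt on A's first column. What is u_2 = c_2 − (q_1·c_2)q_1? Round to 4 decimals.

u_2 = (0.4286, 1.1429, -1.5714, 0.5714)

c_1 = (-3, -1, -3, -4); ‖c_1‖ = 5.9161, so q_1 = (-0.5071, -0.1690, -0.5071, -0.6761).
q_1·c_2 = (-0.5071)·3 + (-0.1690)·2 + (-0.5071)·1 + (-0.6761)·4 = -5.0709.
u_2 = c_2 + 5.0709·q_1 = (0.4286, 1.1429, -1.5714, 0.5714).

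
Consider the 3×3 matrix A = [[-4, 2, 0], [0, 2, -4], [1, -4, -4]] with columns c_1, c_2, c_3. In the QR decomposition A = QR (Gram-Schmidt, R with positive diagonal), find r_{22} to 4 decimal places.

r_{22} = 3.9407

c_1 = (-4, 0, 1); ‖c_1‖ = 4.1231, so q_1 = (-0.9701, 0.0000, 0.2425).
q_1·c_2 = (-0.9701)·2 + 0.0000·2 + 0.2425·(-4) = -2.9104.
u_2 = c_2 + 2.9104·q_1 = (-0.8235, 2.0000, -3.2941).
r_{22} = ‖u_2‖ = 3.9407.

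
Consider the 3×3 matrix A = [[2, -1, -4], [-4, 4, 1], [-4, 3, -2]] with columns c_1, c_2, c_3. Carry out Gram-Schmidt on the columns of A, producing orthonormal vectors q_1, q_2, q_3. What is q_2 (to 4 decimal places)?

q_2 = (0.6667, 0.6667, -0.3333)

c_1 = (2, -4, -4); ‖c_1‖ = 6.0000, so q_1 = (0.3333, -0.6667, -0.6667).
q_1·c_2 = 0.3333·(-1) + (-0.6667)·4 + (-0.6667)·3 = -5.0000.
u_2 = c_2 + 5.0000·q_1 = (0.6667, 0.6667, -0.3333).
‖u_2‖ = 1.0000, so q_2 = (0.6667, 0.6667, -0.3333).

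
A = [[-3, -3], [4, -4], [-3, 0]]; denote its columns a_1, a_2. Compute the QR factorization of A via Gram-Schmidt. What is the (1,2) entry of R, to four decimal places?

r_{12} = -1.2005

a_1 = (-3, 4, -3); ‖a_1‖ = 5.8310, so q_1 = (-0.5145, 0.6860, -0.5145).
r_{12} = q_1·a_2 = -1.2005.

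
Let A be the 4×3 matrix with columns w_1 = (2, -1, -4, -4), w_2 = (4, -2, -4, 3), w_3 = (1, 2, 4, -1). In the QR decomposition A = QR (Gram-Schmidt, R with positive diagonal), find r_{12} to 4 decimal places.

r_{12} = 2.3016

e_1 = w_1/‖w_1‖ = (2, -1, -4, -4)/6.0828 = (0.3288, -0.1644, -0.6576, -0.6576).
r_{12} = e_1·w_2 = 2.3016.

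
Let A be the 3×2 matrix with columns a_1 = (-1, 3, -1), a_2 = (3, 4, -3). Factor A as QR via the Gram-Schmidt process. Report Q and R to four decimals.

a_1 = (-1, 3, -1); ‖a_1‖ = 3.3166, so e_1 = (-0.3015, 0.9045, -0.3015).
e_1·a_2 = (-0.3015)·3 + 0.9045·4 + (-0.3015)·(-3) = 3.6181.
u_2 = a_2 − 3.6181·e_1 = (4.0909, 0.7273, -1.9091).
‖u_2‖ = 4.5726, so e_2 = (0.8946, 0.1590, -0.4175).

Q = [[-0.3015, 0.8946], [0.9045, 0.1590], [-0.3015, -0.4175]], R = [[3.3166, 3.6181], [0.0000, 4.5726]]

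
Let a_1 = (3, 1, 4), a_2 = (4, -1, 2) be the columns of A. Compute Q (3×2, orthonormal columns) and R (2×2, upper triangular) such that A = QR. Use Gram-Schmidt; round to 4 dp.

e_1 = a_1/‖a_1‖ = (3, 1, 4)/5.0990 = (0.5883, 0.1961, 0.7845).
r_{12} = e_1·a_2 = 3.7262.
u_2 = a_2 − 3.7262·e_1 = (1.8077, -1.7308, -0.9231).
‖u_2‖ = 2.6675, so e_2 = (0.6777, -0.6488, -0.3460).

Q = [[0.5883, 0.6777], [0.1961, -0.6488], [0.7845, -0.3460]], R = [[5.0990, 3.7262], [0.0000, 2.6675]]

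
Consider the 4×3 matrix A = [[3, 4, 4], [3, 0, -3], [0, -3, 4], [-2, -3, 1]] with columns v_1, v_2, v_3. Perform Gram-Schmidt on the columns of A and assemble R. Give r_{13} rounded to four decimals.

r_{13} = 0.2132

v_1 = (3, 3, 0, -2); ‖v_1‖ = 4.6904, so e_1 = (0.6396, 0.6396, 0.0000, -0.4264).
r_{13} = e_1·v_3 = 0.2132.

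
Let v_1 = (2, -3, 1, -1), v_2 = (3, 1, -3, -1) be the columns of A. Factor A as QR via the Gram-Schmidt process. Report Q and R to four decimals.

q_1 = v_1/‖v_1‖ = (2, -3, 1, -1)/3.8730 = (0.5164, -0.7746, 0.2582, -0.2582).
r_{12} = q_1·v_2 = 0.2582.
u_2 = v_2 − 0.2582·q_1 = (2.8667, 1.2000, -3.0667, -0.9333).
‖u_2‖ = 4.4647, so q_2 = (0.6421, 0.2688, -0.6869, -0.2090).

Q = [[0.5164, 0.6421], [-0.7746, 0.2688], [0.2582, -0.6869], [-0.2582, -0.2090]], R = [[3.8730, 0.2582], [0.0000, 4.4647]]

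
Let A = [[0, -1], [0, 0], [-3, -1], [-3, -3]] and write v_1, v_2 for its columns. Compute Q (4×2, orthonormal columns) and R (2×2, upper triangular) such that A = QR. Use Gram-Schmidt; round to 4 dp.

Q = [[0.0000, -0.5774], [0.0000, 0.0000], [-0.7071, 0.5774], [-0.7071, -0.5774]], R = [[4.2426, 2.8284], [0.0000, 1.7321]]

v_1 = (0, 0, -3, -3); ‖v_1‖ = 4.2426, so e_1 = (0.0000, 0.0000, -0.7071, -0.7071).
e_1·v_2 = 0.0000·(-1) + 0.0000·0 + (-0.7071)·(-1) + (-0.7071)·(-3) = 2.8284.
u_2 = v_2 − 2.8284·e_1 = (-1.0000, 0.0000, 1.0000, -1.0000).
‖u_2‖ = 1.7321, so e_2 = (-0.5774, 0.0000, 0.5774, -0.5774).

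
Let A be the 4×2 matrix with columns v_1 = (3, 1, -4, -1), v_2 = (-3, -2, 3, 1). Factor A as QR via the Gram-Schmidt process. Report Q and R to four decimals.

Q = [[0.5774, -0.2582], [0.1925, -0.8607], [-0.7698, -0.4303], [-0.1925, 0.0861]], R = [[5.1962, -4.6188], [0.0000, 1.2910]]

v_1 = (3, 1, -4, -1); ‖v_1‖ = 5.1962, so q_1 = (0.5774, 0.1925, -0.7698, -0.1925).
q_1·v_2 = 0.5774·(-3) + 0.1925·(-2) + (-0.7698)·3 + (-0.1925)·1 = -4.6188.
u_2 = v_2 + 4.6188·q_1 = (-0.3333, -1.1111, -0.5556, 0.1111).
‖u_2‖ = 1.2910, so q_2 = (-0.2582, -0.8607, -0.4303, 0.0861).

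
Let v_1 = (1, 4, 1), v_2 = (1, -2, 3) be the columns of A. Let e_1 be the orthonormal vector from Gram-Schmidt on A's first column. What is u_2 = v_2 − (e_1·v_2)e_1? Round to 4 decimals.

u_2 = (1.2222, -1.1111, 3.2222)

e_1 = v_1/‖v_1‖ = (1, 4, 1)/4.2426 = (0.2357, 0.9428, 0.2357).
r_{12} = e_1·v_2 = -0.9428.
u_2 = v_2 + 0.9428·e_1 = (1.2222, -1.1111, 3.2222).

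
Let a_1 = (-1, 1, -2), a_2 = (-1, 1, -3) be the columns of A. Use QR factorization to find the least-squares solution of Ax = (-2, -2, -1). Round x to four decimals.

a_1 = (-1, 1, -2); ‖a_1‖ = 2.4495, so e_1 = (-0.4082, 0.4082, -0.8165).
e_1·a_2 = (-0.4082)·(-1) + 0.4082·1 + (-0.8165)·(-3) = 3.2660.
u_2 = a_2 − 3.2660·e_1 = (0.3333, -0.3333, -0.3333).
‖u_2‖ = 0.5774, so e_2 = (0.5774, -0.5774, -0.5774).
Qᵀb = (0.8165, 0.5774).
Back-substitute: x_2 = 0.5774/0.5774 = 1.0000.
x_1 = (0.8165 − 3.2660·1.0000)/2.4495 = -1.0000.

x = (-1.0000, 1.0000)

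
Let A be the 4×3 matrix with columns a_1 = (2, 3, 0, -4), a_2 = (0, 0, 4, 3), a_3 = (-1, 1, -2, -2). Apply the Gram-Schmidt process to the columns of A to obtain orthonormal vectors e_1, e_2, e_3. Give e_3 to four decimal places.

e_1 = a_1/‖a_1‖ = (2, 3, 0, -4)/5.3852 = (0.3714, 0.5571, 0.0000, -0.7428).
r_{12} = e_1·a_2 = -2.2283.
u_2 = a_2 + 2.2283·e_1 = (0.8276, 1.2414, 4.0000, 1.3448).
‖u_2‖ = 4.4760, so e_2 = (0.1849, 0.2773, 0.8937, 0.3005).
r_{13} = e_1·a_3 = 1.6713; r_{23} = e_2·a_3 = -2.2958.
u_3 = a_3 − 1.6713·e_1 + 2.2958·e_2 = (-1.1962, 0.7057, 0.0516, -0.0688).
‖u_3‖ = 1.3915, so e_3 = (-0.8596, 0.5071, 0.0371, -0.0495).

e_3 = (-0.8596, 0.5071, 0.0371, -0.0495)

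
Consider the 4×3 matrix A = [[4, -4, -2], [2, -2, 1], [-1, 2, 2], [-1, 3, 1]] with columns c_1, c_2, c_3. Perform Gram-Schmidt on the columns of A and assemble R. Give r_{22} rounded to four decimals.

r_{22} = 2.1426

c_1 = (4, 2, -1, -1); ‖c_1‖ = 4.6904, so q_1 = (0.8528, 0.4264, -0.2132, -0.2132).
q_1·c_2 = 0.8528·(-4) + 0.4264·(-2) + (-0.2132)·2 + (-0.2132)·3 = -5.3300.
u_2 = c_2 + 5.3300·q_1 = (0.5455, 0.2727, 0.8636, 1.8636).
r_{22} = ‖u_2‖ = 2.1426.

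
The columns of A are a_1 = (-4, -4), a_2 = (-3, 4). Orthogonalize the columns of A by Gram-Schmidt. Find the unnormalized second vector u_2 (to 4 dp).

u_2 = (-3.5000, 3.5000)

a_1 = (-4, -4); ‖a_1‖ = 5.6569, so q_1 = (-0.7071, -0.7071).
q_1·a_2 = (-0.7071)·(-3) + (-0.7071)·4 = -0.7071.
u_2 = a_2 + 0.7071·q_1 = (-3.5000, 3.5000).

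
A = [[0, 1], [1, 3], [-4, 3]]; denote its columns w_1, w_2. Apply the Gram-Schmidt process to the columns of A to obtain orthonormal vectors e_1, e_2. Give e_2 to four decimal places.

e_1 = w_1/‖w_1‖ = (0, 1, -4)/4.1231 = (0.0000, 0.2425, -0.9701).
r_{12} = e_1·w_2 = -2.1828.
u_2 = w_2 + 2.1828·e_1 = (1.0000, 3.5294, 0.8824).
‖u_2‖ = 3.7730, so e_2 = (0.2650, 0.9354, 0.2339).

e_2 = (0.2650, 0.9354, 0.2339)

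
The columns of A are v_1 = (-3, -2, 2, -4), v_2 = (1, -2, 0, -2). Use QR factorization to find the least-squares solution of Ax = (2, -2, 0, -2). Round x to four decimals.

x = (-0.1667, 1.2778)

v_1 = (-3, -2, 2, -4); ‖v_1‖ = 5.7446, so q_1 = (-0.5222, -0.3482, 0.3482, -0.6963).
q_1·v_2 = (-0.5222)·1 + (-0.3482)·(-2) + 0.3482·0 + (-0.6963)·(-2) = 1.5667.
u_2 = v_2 − 1.5667·q_1 = (1.8182, -1.4545, -0.5455, -0.9091).
‖u_2‖ = 2.5584, so q_2 = (0.7107, -0.5685, -0.2132, -0.3553).
Qᵀb = (1.0445, 3.2691).
Back-substitute: x_2 = 3.2691/2.5584 = 1.2778.
x_1 = (1.0445 − 1.5667·1.2778)/5.7446 = -0.1667.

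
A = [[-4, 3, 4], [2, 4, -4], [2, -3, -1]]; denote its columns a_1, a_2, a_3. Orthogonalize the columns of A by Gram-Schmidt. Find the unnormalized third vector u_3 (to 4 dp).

e_1 = a_1/‖a_1‖ = (-4, 2, 2)/4.8990 = (-0.8165, 0.4082, 0.4082).
r_{12} = e_1·a_2 = -2.0412.
u_2 = a_2 + 2.0412·e_1 = (1.3333, 4.8333, -2.1667).
‖u_2‖ = 5.4620, so e_2 = (0.2441, 0.8849, -0.3967).
r_{13} = e_1·a_3 = -5.3072; r_{23} = e_2·a_3 = -2.1665.
u_3 = a_3 + 5.3072·e_1 + 2.1665·e_2 = (0.1955, 0.0838, 0.3073).

u_3 = (0.1955, 0.0838, 0.3073)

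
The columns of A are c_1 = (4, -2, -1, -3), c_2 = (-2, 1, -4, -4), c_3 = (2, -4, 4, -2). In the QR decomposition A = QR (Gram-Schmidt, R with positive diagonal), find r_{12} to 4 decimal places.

c_1 = (4, -2, -1, -3); ‖c_1‖ = 5.4772, so e_1 = (0.7303, -0.3651, -0.1826, -0.5477).
r_{12} = e_1·c_2 = 1.0954.

r_{12} = 1.0954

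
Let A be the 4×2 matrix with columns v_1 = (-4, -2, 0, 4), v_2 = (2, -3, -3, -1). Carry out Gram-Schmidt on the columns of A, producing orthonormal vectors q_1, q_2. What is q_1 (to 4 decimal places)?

q_1 = (-0.6667, -0.3333, 0.0000, 0.6667)

v_1 = (-4, -2, 0, 4); ‖v_1‖ = 6.0000, so q_1 = (-0.6667, -0.3333, 0.0000, 0.6667).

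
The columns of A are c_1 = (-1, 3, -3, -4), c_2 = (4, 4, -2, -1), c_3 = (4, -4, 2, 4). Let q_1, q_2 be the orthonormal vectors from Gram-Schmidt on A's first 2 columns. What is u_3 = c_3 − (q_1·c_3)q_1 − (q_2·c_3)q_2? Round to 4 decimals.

u_3 = (1.0360, -1.7652, -1.0669, -0.7827)

q_1 = c_1/‖c_1‖ = (-1, 3, -3, -4)/5.9161 = (-0.1690, 0.5071, -0.5071, -0.6761).
r_{12} = q_1·c_2 = 3.0426.
u_2 = c_2 − 3.0426·q_1 = (4.5143, 2.4571, -0.4571, 1.0571).
‖u_2‖ = 5.2671, so q_2 = (0.8571, 0.4665, -0.0868, 0.2007).
r_{13} = q_1·c_3 = -6.4232; r_{23} = q_2·c_3 = 2.1915.
u_3 = c_3 + 6.4232·q_1 − 2.1915·q_2 = (1.0360, -1.7652, -1.0669, -0.7827).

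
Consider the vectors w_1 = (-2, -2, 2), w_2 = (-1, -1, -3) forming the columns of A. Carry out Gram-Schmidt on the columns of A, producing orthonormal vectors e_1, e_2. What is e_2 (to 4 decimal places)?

e_2 = (-0.4082, -0.4082, -0.8165)

w_1 = (-2, -2, 2); ‖w_1‖ = 3.4641, so e_1 = (-0.5774, -0.5774, 0.5774).
e_1·w_2 = (-0.5774)·(-1) + (-0.5774)·(-1) + 0.5774·(-3) = -0.5774.
u_2 = w_2 + 0.5774·e_1 = (-1.3333, -1.3333, -2.6667).
‖u_2‖ = 3.2660, so e_2 = (-0.4082, -0.4082, -0.8165).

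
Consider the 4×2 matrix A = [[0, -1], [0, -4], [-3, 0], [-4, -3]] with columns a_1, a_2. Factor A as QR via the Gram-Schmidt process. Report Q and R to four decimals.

a_1 = (0, 0, -3, -4); ‖a_1‖ = 5.0000, so q_1 = (0.0000, 0.0000, -0.6000, -0.8000).
q_1·a_2 = 0.0000·(-1) + 0.0000·(-4) + (-0.6000)·0 + (-0.8000)·(-3) = 2.4000.
u_2 = a_2 − 2.4000·q_1 = (-1.0000, -4.0000, 1.4400, -1.0800).
‖u_2‖ = 4.4989, so q_2 = (-0.2223, -0.8891, 0.3201, -0.2401).

Q = [[0.0000, -0.2223], [0.0000, -0.8891], [-0.6000, 0.3201], [-0.8000, -0.2401]], R = [[5.0000, 2.4000], [0.0000, 4.4989]]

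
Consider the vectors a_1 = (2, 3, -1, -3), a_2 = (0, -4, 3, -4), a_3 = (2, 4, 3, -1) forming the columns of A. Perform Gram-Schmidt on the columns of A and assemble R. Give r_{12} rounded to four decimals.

r_{12} = -0.6255

q_1 = a_1/‖a_1‖ = (2, 3, -1, -3)/4.7958 = (0.4170, 0.6255, -0.2085, -0.6255).
r_{12} = q_1·a_2 = -0.6255.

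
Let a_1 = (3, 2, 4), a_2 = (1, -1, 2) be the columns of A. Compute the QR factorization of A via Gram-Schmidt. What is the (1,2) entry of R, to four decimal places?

r_{12} = 1.6713

a_1 = (3, 2, 4); ‖a_1‖ = 5.3852, so q_1 = (0.5571, 0.3714, 0.7428).
r_{12} = q_1·a_2 = 1.6713.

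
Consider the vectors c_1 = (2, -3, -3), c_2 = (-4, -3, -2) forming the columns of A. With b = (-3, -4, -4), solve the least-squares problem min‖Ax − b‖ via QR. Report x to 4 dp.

e_1 = c_1/‖c_1‖ = (2, -3, -3)/4.6904 = (0.4264, -0.6396, -0.6396).
r_{12} = e_1·c_2 = 1.4924.
u_2 = c_2 − 1.4924·e_1 = (-4.6364, -2.0455, -1.0455).
‖u_2‖ = 5.1742, so e_2 = (-0.8960, -0.3953, -0.2020).
Qᵀb = (3.8376, 5.0776).
Back-substitute: x_2 = 5.0776/5.1742 = 0.9813.
x_1 = (3.8376 − 1.4924·0.9813)/4.6904 = 0.5059.

x = (0.5059, 0.9813)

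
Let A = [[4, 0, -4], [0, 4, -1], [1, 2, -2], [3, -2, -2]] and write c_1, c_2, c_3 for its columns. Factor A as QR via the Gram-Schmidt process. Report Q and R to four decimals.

c_1 = (4, 0, 1, 3); ‖c_1‖ = 5.0990, so q_1 = (0.7845, 0.0000, 0.1961, 0.5883).
q_1·c_2 = 0.7845·0 + 0.0000·4 + 0.1961·2 + 0.5883·(-2) = -0.7845.
u_2 = c_2 + 0.7845·q_1 = (0.6154, 4.0000, 2.1538, -1.5385).
‖u_2‖ = 4.8358, so q_2 = (0.1273, 0.8272, 0.4454, -0.3181).
q_1·c_3 = 0.7845·(-4) + 0.0000·(-1) + 0.1961·(-2) + 0.5883·(-2) = -4.7068; q_2·c_3 = 0.1273·(-4) + 0.8272·(-1) + 0.4454·(-2) + (-0.3181)·(-2) = -1.5907.
u_3 = c_3 + 4.7068·q_1 + 1.5907·q_2 = (-0.1053, 0.3158, -0.3684, 0.2632).
‖u_3‖ = 0.5620, so q_3 = (-0.1873, 0.5620, -0.6556, 0.4683).

Q = [[0.7845, 0.1273, -0.1873], [0.0000, 0.8272, 0.5620], [0.1961, 0.4454, -0.6556], [0.5883, -0.3181, 0.4683]], R = [[5.0990, -0.7845, -4.7068], [0.0000, 4.8358, -1.5907], [0.0000, 0.0000, 0.5620]]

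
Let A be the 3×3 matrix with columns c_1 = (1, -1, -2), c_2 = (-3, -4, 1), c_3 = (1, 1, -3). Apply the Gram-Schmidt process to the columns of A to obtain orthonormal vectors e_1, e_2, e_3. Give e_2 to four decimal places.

e_2 = (-0.5575, -0.8198, 0.1312)

c_1 = (1, -1, -2); ‖c_1‖ = 2.4495, so e_1 = (0.4082, -0.4082, -0.8165).
e_1·c_2 = 0.4082·(-3) + (-0.4082)·(-4) + (-0.8165)·1 = -0.4082.
u_2 = c_2 + 0.4082·e_1 = (-2.8333, -4.1667, 0.6667).
‖u_2‖ = 5.0827, so e_2 = (-0.5575, -0.8198, 0.1312).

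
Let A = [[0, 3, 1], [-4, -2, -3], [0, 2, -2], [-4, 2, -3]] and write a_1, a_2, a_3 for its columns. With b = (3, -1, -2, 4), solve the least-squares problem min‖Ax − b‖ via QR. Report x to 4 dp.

x = (-1.5433, 0.7885, 1.5577)

a_1 = (0, -4, 0, -4); ‖a_1‖ = 5.6569, so e_1 = (0.0000, -0.7071, 0.0000, -0.7071).
e_1·a_2 = 0.0000·3 + (-0.7071)·(-2) + 0.0000·2 + (-0.7071)·2 = 0.0000.
u_2 = a_2 + 0.0000·e_1 = (3.0000, -2.0000, 2.0000, 2.0000).
‖u_2‖ = 4.5826, so e_2 = (0.6547, -0.4364, 0.4364, 0.4364).
e_1·a_3 = 0.0000·1 + (-0.7071)·(-3) + 0.0000·(-2) + (-0.7071)·(-3) = 4.2426; e_2·a_3 = 0.6547·1 + (-0.4364)·(-3) + 0.4364·(-2) + 0.4364·(-3) = -0.2182.
u_3 = a_3 − 4.2426·e_1 + 0.2182·e_2 = (1.1429, -0.0952, -1.9048, 0.0952).
‖u_3‖ = 2.2254, so e_3 = (0.5136, -0.0428, -0.8559, 0.0428).
Qᵀb = (-2.1213, 3.2733, 3.4665).
Back-substitute: x_3 = 3.4665/2.2254 = 1.5577.
x_2 = (3.2733 + 0.2182·1.5577)/4.5826 = 0.7885.
x_1 = (-2.1213 + 0.0000·0.7885 − 4.2426·1.5577)/5.6569 = -1.5433.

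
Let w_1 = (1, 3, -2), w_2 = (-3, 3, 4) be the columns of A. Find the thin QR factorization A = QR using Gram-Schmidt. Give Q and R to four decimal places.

Q = [[0.2673, -0.4921], [0.8018, 0.5905], [-0.5345, 0.6397]], R = [[3.7417, -0.5345], [0.0000, 5.8064]]

q_1 = w_1/‖w_1‖ = (1, 3, -2)/3.7417 = (0.2673, 0.8018, -0.5345).
r_{12} = q_1·w_2 = -0.5345.
u_2 = w_2 + 0.5345·q_1 = (-2.8571, 3.4286, 3.7143).
‖u_2‖ = 5.8064, so q_2 = (-0.4921, 0.5905, 0.6397).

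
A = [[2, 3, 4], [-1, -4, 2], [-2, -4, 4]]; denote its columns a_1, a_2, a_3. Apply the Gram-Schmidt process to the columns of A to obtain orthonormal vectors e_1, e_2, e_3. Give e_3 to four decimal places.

e_1 = a_1/‖a_1‖ = (2, -1, -2)/3.0000 = (0.6667, -0.3333, -0.6667).
r_{12} = e_1·a_2 = 6.0000.
u_2 = a_2 − 6.0000·e_1 = (-1.0000, -2.0000, 0.0000).
‖u_2‖ = 2.2361, so e_2 = (-0.4472, -0.8944, 0.0000).
r_{13} = e_1·a_3 = -0.6667; r_{23} = e_2·a_3 = -3.5777.
u_3 = a_3 + 0.6667·e_1 + 3.5777·e_2 = (2.8444, -1.4222, 3.5556).
‖u_3‖ = 4.7703, so e_3 = (0.5963, -0.2981, 0.7454).

e_3 = (0.5963, -0.2981, 0.7454)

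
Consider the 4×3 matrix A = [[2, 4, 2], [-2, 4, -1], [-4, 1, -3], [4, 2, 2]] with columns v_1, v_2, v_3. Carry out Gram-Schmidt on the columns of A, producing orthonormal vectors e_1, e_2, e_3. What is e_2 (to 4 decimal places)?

e_2 = (0.6281, 0.6942, 0.2314, 0.2645)

v_1 = (2, -2, -4, 4); ‖v_1‖ = 6.3246, so e_1 = (0.3162, -0.3162, -0.6325, 0.6325).
e_1·v_2 = 0.3162·4 + (-0.3162)·4 + (-0.6325)·1 + 0.6325·2 = 0.6325.
u_2 = v_2 − 0.6325·e_1 = (3.8000, 4.2000, 1.4000, 1.6000).
‖u_2‖ = 6.0498, so e_2 = (0.6281, 0.6942, 0.2314, 0.2645).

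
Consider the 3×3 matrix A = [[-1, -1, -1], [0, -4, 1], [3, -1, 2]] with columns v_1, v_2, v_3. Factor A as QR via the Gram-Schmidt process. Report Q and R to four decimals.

Q = [[-0.3162, -0.2860, -0.9045], [0.0000, -0.9535, 0.3015], [0.9487, -0.0953, -0.3015]], R = [[3.1623, -0.6325, 2.2136], [0.0000, 4.1952, -0.8581], [0.0000, 0.0000, 0.6030]]

v_1 = (-1, 0, 3); ‖v_1‖ = 3.1623, so e_1 = (-0.3162, 0.0000, 0.9487).
e_1·v_2 = (-0.3162)·(-1) + 0.0000·(-4) + 0.9487·(-1) = -0.6325.
u_2 = v_2 + 0.6325·e_1 = (-1.2000, -4.0000, -0.4000).
‖u_2‖ = 4.1952, so e_2 = (-0.2860, -0.9535, -0.0953).
e_1·v_3 = (-0.3162)·(-1) + 0.0000·1 + 0.9487·2 = 2.2136; e_2·v_3 = (-0.2860)·(-1) + (-0.9535)·1 + (-0.0953)·2 = -0.8581.
u_3 = v_3 − 2.2136·e_1 + 0.8581·e_2 = (-0.5455, 0.1818, -0.1818).
‖u_3‖ = 0.6030, so e_3 = (-0.9045, 0.3015, -0.3015).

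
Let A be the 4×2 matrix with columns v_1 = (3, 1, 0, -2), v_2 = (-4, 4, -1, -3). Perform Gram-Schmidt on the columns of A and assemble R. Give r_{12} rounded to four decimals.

r_{12} = -0.5345

v_1 = (3, 1, 0, -2); ‖v_1‖ = 3.7417, so e_1 = (0.8018, 0.2673, 0.0000, -0.5345).
r_{12} = e_1·v_2 = -0.5345.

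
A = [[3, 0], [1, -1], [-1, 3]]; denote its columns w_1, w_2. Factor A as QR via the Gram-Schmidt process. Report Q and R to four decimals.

q_1 = w_1/‖w_1‖ = (3, 1, -1)/3.3166 = (0.9045, 0.3015, -0.3015).
r_{12} = q_1·w_2 = -1.2060.
u_2 = w_2 + 1.2060·q_1 = (1.0909, -0.6364, 2.6364).
‖u_2‖ = 2.9233, so q_2 = (0.3732, -0.2177, 0.9019).

Q = [[0.9045, 0.3732], [0.3015, -0.2177], [-0.3015, 0.9019]], R = [[3.3166, -1.2060], [0.0000, 2.9233]]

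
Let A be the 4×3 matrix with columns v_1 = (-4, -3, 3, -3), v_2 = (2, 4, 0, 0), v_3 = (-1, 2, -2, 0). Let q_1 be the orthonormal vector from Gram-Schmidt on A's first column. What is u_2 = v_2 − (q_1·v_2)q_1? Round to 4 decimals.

v_1 = (-4, -3, 3, -3); ‖v_1‖ = 6.5574, so q_1 = (-0.6100, -0.4575, 0.4575, -0.4575).
q_1·v_2 = (-0.6100)·2 + (-0.4575)·4 + 0.4575·0 + (-0.4575)·0 = -3.0500.
u_2 = v_2 + 3.0500·q_1 = (0.1395, 2.6047, 1.3953, -1.3953).

u_2 = (0.1395, 2.6047, 1.3953, -1.3953)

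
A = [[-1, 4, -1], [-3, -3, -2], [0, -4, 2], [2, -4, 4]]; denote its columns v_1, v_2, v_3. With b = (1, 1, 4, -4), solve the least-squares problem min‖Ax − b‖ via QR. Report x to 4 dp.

x = (-1.3631, 0.1388, 0.5000)

v_1 = (-1, -3, 0, 2); ‖v_1‖ = 3.7417, so q_1 = (-0.2673, -0.8018, 0.0000, 0.5345).
q_1·v_2 = (-0.2673)·4 + (-0.8018)·(-3) + 0.0000·(-4) + 0.5345·(-4) = -0.8018.
u_2 = v_2 + 0.8018·q_1 = (3.7857, -3.6429, -4.0000, -3.5714).
‖u_2‖ = 7.5071, so q_2 = (0.5043, -0.4853, -0.5328, -0.4757).
q_1·v_3 = (-0.2673)·(-1) + (-0.8018)·(-2) + 0.0000·2 + 0.5345·4 = 4.0089; q_2·v_3 = 0.5043·(-1) + (-0.4853)·(-2) + (-0.5328)·2 + (-0.4757)·4 = -2.5024.
u_3 = v_3 − 4.0089·q_1 + 2.5024·q_2 = (1.3333, 0.0000, 0.6667, 0.6667).
‖u_3‖ = 1.6330, so q_3 = (0.8165, 0.0000, 0.4082, 0.4082).
Qᵀb = (-3.2071, -0.2093, 0.8165).
Back-substitute: x_3 = 0.8165/1.6330 = 0.5000.
x_2 = (-0.2093 + 2.5024·0.5000)/7.5071 = 0.1388.
x_1 = (-3.2071 + 0.8018·0.1388 − 4.0089·0.5000)/3.7417 = -1.3631.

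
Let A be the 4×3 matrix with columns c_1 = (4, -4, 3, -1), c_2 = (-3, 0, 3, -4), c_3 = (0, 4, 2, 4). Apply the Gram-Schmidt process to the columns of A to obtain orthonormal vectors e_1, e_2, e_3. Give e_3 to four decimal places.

e_3 = (0.0847, 0.5039, 0.7170, 0.4742)

e_1 = c_1/‖c_1‖ = (4, -4, 3, -1)/6.4807 = (0.6172, -0.6172, 0.4629, -0.1543).
r_{12} = e_1·c_2 = 0.1543.
u_2 = c_2 − 0.1543·e_1 = (-3.0952, 0.0952, 2.9286, -3.9762).
‖u_2‖ = 5.8289, so e_2 = (-0.5310, 0.0163, 0.5024, -0.6821).
r_{13} = e_1·c_3 = -2.1602; r_{23} = e_2·c_3 = -1.6584.
u_3 = c_3 + 2.1602·e_1 + 1.6584·e_2 = (0.4527, 2.6938, 3.8332, 2.5354).
‖u_3‖ = 5.3463, so e_3 = (0.0847, 0.5039, 0.7170, 0.4742).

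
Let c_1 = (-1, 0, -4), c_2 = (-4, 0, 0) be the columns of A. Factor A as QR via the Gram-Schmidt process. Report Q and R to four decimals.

c_1 = (-1, 0, -4); ‖c_1‖ = 4.1231, so q_1 = (-0.2425, 0.0000, -0.9701).
q_1·c_2 = (-0.2425)·(-4) + 0.0000·0 + (-0.9701)·0 = 0.9701.
u_2 = c_2 − 0.9701·q_1 = (-3.7647, 0.0000, 0.9412).
‖u_2‖ = 3.8806, so q_2 = (-0.9701, 0.0000, 0.2425).

Q = [[-0.2425, -0.9701], [0.0000, 0.0000], [-0.9701, 0.2425]], R = [[4.1231, 0.9701], [0.0000, 3.8806]]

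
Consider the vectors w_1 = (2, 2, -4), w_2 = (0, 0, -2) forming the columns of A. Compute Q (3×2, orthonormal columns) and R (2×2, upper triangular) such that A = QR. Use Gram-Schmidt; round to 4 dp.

e_1 = w_1/‖w_1‖ = (2, 2, -4)/4.8990 = (0.4082, 0.4082, -0.8165).
r_{12} = e_1·w_2 = 1.6330.
u_2 = w_2 − 1.6330·e_1 = (-0.6667, -0.6667, -0.6667).
‖u_2‖ = 1.1547, so e_2 = (-0.5774, -0.5774, -0.5774).

Q = [[0.4082, -0.5774], [0.4082, -0.5774], [-0.8165, -0.5774]], R = [[4.8990, 1.6330], [0.0000, 1.1547]]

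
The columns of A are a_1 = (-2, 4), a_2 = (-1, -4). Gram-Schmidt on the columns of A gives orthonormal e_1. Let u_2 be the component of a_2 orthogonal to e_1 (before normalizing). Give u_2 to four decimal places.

u_2 = (-2.4000, -1.2000)

e_1 = a_1/‖a_1‖ = (-2, 4)/4.4721 = (-0.4472, 0.8944).
r_{12} = e_1·a_2 = -3.1305.
u_2 = a_2 + 3.1305·e_1 = (-2.4000, -1.2000).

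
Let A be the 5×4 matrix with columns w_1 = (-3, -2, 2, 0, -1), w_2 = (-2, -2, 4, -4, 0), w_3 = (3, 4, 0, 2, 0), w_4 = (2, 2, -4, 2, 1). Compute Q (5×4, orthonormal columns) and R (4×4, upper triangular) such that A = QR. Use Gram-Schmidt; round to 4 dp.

w_1 = (-3, -2, 2, 0, -1); ‖w_1‖ = 4.2426, so e_1 = (-0.7071, -0.4714, 0.4714, 0.0000, -0.2357).
e_1·w_2 = (-0.7071)·(-2) + (-0.4714)·(-2) + 0.4714·4 + 0.0000·(-4) + (-0.2357)·0 = 4.2426.
u_2 = w_2 − 4.2426·e_1 = (1.0000, 0.0000, 2.0000, -4.0000, 1.0000).
‖u_2‖ = 4.6904, so e_2 = (0.2132, 0.0000, 0.4264, -0.8528, 0.2132).
e_1·w_3 = (-0.7071)·3 + (-0.4714)·4 + 0.4714·0 + 0.0000·2 + (-0.2357)·0 = -4.0069; e_2·w_3 = 0.2132·3 + 0.0000·4 + 0.4264·0 + (-0.8528)·2 + 0.2132·0 = -1.0660.
u_3 = w_3 + 4.0069·e_1 + 1.0660·e_2 = (0.3939, 2.1111, 2.3434, 1.0909, -0.7172).
‖u_3‖ = 3.4363, so e_3 = (0.1146, 0.6144, 0.6820, 0.3175, -0.2087).
e_1·w_4 = (-0.7071)·2 + (-0.4714)·2 + 0.4714·(-4) + 0.0000·2 + (-0.2357)·1 = -4.4783; e_2·w_4 = 0.2132·2 + 0.0000·2 + 0.4264·(-4) + (-0.8528)·2 + 0.2132·1 = -2.7716; e_3·w_4 = 0.1146·2 + 0.6144·2 + 0.6820·(-4) + 0.3175·2 + (-0.2087)·1 = -0.8436.
u_4 = w_4 + 4.4783·e_1 + 2.7716·e_2 + 0.8436·e_3 = (-0.4790, 0.4072, -0.1317, -0.0958, 0.3593).
‖u_4‖ = 0.7422, so e_4 = (-0.6454, 0.5486, -0.1775, -0.1291, 0.4841).

Q = [[-0.7071, 0.2132, 0.1146, -0.6454], [-0.4714, 0.0000, 0.6144, 0.5486], [0.4714, 0.4264, 0.6820, -0.1775], [0.0000, -0.8528, 0.3175, -0.1291], [-0.2357, 0.2132, -0.2087, 0.4841]], R = [[4.2426, 4.2426, -4.0069, -4.4783], [0.0000, 4.6904, -1.0660, -2.7716], [0.0000, 0.0000, 3.4363, -0.8436], [0.0000, 0.0000, 0.0000, 0.7422]]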